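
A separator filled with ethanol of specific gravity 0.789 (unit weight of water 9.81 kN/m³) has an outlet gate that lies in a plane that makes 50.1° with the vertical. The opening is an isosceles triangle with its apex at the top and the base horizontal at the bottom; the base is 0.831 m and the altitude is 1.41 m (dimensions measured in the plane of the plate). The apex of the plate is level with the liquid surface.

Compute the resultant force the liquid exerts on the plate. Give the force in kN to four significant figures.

γ = 0.789 × 9.81 = 7.74009 kN/m³.
The plate makes 50.1° with the vertical, i.e. θ = 90° − 50.1° = 39.9° to the horizontal. Measuring y along the incline from the free-surface line, vertical depth h = y·sinθ with sinθ = 0.641450.
With the apex up, the centroid sits 2h/3 = 2 × 1.41/3 = 0.94 m below the apex, so y_c = 0.94 m and h_c = 0.94 × 0.641450 = 0.602963 m.
A = ½ × 0.831 × 1.41 = 0.585855 m².
Resultant F = γ·h_c·A = 7.74009 × 0.602963 × 0.585855 = 2.73418 kN.

F ≈ 2.734 kN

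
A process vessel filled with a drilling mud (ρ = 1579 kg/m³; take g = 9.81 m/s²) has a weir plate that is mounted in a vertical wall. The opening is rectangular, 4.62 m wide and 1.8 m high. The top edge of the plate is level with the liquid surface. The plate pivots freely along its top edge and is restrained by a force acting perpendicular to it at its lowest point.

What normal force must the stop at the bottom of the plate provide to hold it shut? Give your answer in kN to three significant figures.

P ≈ 77.3 kN

γ = ρg = 1579 × 9.81 / 1000 = 15.48999 kN/m³.
The centroid lies 1.8/2 = 0.9 m below the top edge, so the centroid depth is h_c = 0.9 m.
A = 4.62 × 1.8 = 8.316 m².
Resultant F = γ·h_c·A = 15.48999 × 0.9 × 8.316 = 115.933 kN.
I_c = b·h³/12 = 4.62 × 1.8³/12 = 2.24532 m⁴.
Centre of pressure: y_p = y_c + I_c/(y_c·A) = 0.9 + 2.24532/(0.9 × 8.316) = 0.9 + 0.3 = 1.2 m along the plane.
The resultant acts 0.9 + 0.3 = 1.2 m (along the plate) below the hinge at the top edge, so the moment about the hinge is M = F × 1.2 = 115.933 × 1.2 = 139.12 kN·m.
A normal force at the bottom, 1.8 m from the hinge, must supply this moment: P = 139.12/1.8 = 77.2889 kN.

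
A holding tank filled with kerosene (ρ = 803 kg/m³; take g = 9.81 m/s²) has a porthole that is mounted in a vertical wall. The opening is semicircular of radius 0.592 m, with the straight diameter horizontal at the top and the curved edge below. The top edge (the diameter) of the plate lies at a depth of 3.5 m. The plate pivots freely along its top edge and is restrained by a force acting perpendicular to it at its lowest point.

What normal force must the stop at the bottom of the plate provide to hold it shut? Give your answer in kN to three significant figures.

γ = ρg = 803 × 9.81 / 1000 = 7.87743 kN/m³.
The centroid of a semicircle lies 4r/(3π) = 0.251253 m from the diameter, here below the top edge, so the centroid depth is h_c = 3.5 + 0.251253 = 3.75125 m.
A = πr²/2 = π × 0.592²/2 = 0.550508 m².
Resultant F = γ·h_c·A = 7.87743 × 3.75125 × 0.550508 = 16.2676 kN.
I_c = (π/8 − 8/(9π))·r⁴ = 0.109757 × 0.592⁴ = 0.0134809 m⁴.
Centre of pressure: y_p = y_c + I_c/(y_c·A) = 3.75125 + 0.0134809/(3.75125 × 0.550508) = 3.75125 + 0.00652799 = 3.75778 m along the plane.
The resultant acts 0.251253 + 0.00652799 = 0.257781 m (along the plate) below the hinge at the top edge, so the moment about the hinge is M = F × 0.257781 = 16.2676 × 0.257781 = 4.19348 kN·m.
A normal force at the bottom, 0.592 m from the hinge, must supply this moment: P = 4.19348/0.592 = 7.08358 kN.

P ≈ 7.08 kN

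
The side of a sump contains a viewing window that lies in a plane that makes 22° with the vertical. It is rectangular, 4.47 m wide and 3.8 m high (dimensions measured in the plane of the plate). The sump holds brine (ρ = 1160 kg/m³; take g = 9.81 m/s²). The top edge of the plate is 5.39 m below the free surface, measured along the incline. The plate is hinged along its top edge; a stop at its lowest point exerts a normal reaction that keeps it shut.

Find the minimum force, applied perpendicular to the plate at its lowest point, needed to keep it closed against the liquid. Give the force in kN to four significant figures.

γ = ρg = 1160 × 9.81 / 1000 = 11.3796 kN/m³.
The plate makes 22° with the vertical, i.e. θ = 90° − 22° = 68° to the horizontal. Measuring y along the incline from the free-surface line, vertical depth h = y·sinθ with sinθ = 0.927184.
The centroid lies 3.8/2 = 1.9 m below the top edge, so y_c = 5.39 + 1.9 = 7.29 m and h_c = 7.29 × 0.927184 = 6.75917 m.
A = 4.47 × 3.8 = 16.986 m².
Resultant F = γ·h_c·A = 11.3796 × 6.75917 × 16.986 = 1306.51 kN.
I_c = b·h³/12 = 4.47 × 3.8³/12 = 20.4398 m⁴.
Centre of pressure: y_p = y_c + I_c/(y_c·A) = 7.29 + 20.4398/(7.29 × 16.986) = 7.29 + 0.165066 = 7.45507 m along the plane.
The resultant acts 1.9 + 0.165066 = 2.06507 m (along the plate) below the hinge at the top edge, so the moment about the hinge is M = F × 2.06507 = 1306.51 × 2.06507 = 2698.03 kN·m.
A normal force at the bottom, 3.8 m from the hinge, must supply this moment: P = 2698.03/3.8 = 710.008 kN.

P ≈ 710.0 kN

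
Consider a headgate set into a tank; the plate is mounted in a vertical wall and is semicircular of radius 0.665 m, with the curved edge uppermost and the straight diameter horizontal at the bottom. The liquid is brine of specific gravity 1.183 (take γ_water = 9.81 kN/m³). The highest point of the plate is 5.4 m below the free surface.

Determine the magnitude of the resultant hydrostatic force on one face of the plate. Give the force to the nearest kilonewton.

F ≈ 47 kN

γ = 1.183 × 9.81 = 11.60523 kN/m³.
The centroid lies 4r/(3π) = 0.282235 m above the diameter, so r − 4r/(3π) = 0.665 − 0.282235 = 0.382765 m below the topmost point, so the centroid depth is h_c = 5.4 + 0.382765 = 5.78277 m.
A = πr²/2 = π × 0.665²/2 = 0.694645 m².
Resultant F = γ·h_c·A = 11.60523 × 5.78277 × 0.694645 = 46.6179 kN.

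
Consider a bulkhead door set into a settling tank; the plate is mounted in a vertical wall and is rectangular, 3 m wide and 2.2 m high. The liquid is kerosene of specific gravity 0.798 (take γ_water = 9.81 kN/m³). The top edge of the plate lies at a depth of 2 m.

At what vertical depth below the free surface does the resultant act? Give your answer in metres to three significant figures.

h_p = 3.23 m

γ = 0.798 × 9.81 = 7.82838 kN/m³.
The centroid lies 2.2/2 = 1.1 m below the top edge, so the centroid depth is h_c = 2 + 1.1 = 3.1 m.
A = 3 × 2.2 = 6.6 m².
Resultant F = γ·h_c·A = 7.82838 × 3.1 × 6.6 = 160.169 kN.
I_c = b·h³/12 = 3 × 2.2³/12 = 2.662 m⁴.
Centre of pressure: y_p = y_c + I_c/(y_c·A) = 3.1 + 2.662/(3.1 × 6.6) = 3.1 + 0.130108 = 3.23011 m along the plane.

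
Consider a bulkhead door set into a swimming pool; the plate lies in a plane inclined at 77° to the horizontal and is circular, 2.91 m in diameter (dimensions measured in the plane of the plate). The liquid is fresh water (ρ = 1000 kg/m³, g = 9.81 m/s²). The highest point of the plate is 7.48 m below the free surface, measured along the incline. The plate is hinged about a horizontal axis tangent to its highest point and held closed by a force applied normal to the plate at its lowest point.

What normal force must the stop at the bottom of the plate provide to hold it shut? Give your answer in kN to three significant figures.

P ≈ 296 kN

γ = ρg = 1000 × 9.81 = 9810 N/m³ = 9.81 kN/m³.
Let θ = 77° be the plate's angle to the horizontal; measure y along the incline from where the plane meets the free surface. Vertical depth h = y·sinθ with sinθ = 0.974370.
The centroid is at the centre, 1.455 m below the top of the plate, so y_c = 7.48 + 1.455 = 8.935 m and h_c = 8.935 × 0.974370 = 8.706 m.
A = π(1.455)² = 6.65083 m².
Resultant F = γ·h_c·A = 9.81 × 8.706 × 6.65083 = 568.02 kN.
I_c = πr⁴/4 = π × 1.455⁴/4 = 3.51999 m⁴.
Centre of pressure: y_p = y_c + I_c/(y_c·A) = 8.935 + 3.51999/(8.935 × 6.65083) = 8.935 + 0.059234 = 8.99423 m along the plane.
The resultant acts 1.455 + 0.059234 = 1.51423 m (along the plate) below the hinge at the top edge, so the moment about the hinge is M = F × 1.51423 = 568.02 × 1.51423 = 860.113 kN·m.
A normal force at the bottom, 2.91 m from the hinge, must supply this moment: P = 860.113/2.91 = 295.571 kN.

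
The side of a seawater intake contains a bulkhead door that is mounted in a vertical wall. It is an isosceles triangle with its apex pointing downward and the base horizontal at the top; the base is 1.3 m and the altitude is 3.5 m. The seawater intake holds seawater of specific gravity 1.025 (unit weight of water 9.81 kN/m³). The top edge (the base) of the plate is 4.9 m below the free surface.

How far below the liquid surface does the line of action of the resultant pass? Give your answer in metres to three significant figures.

γ = 1.025 × 9.81 = 10.05525 kN/m³.
With the apex down, the centroid sits h/3 = 3.5/3 = 1.16667 m below the base (the top edge), so the centroid depth is h_c = 4.9 + 1.16667 = 6.06667 m.
A = ½ × 1.3 × 3.5 = 2.275 m².
Resultant F = γ·h_c·A = 10.05525 × 6.06667 × 2.275 = 138.779 kN.
I_c = b·h³/36 = 1.3 × 3.5³/36 = 1.54826 m⁴.
Centre of pressure: y_p = y_c + I_c/(y_c·A) = 6.06667 + 1.54826/(6.06667 × 2.275) = 6.06667 + 0.112179 = 6.17885 m along the plane.

h_p = 6.18 m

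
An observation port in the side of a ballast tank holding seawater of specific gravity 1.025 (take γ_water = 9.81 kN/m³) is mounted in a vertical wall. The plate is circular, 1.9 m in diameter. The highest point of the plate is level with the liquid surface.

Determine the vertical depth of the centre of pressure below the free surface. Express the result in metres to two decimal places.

h_p = 1.19 m

γ = 1.025 × 9.81 = 10.05525 kN/m³.
The centroid is at the centre, 0.95 m below the top of the plate, so the centroid depth is h_c = 0.95 m.
A = π(0.95)² = 2.83529 m².
Resultant F = γ·h_c·A = 10.05525 × 0.95 × 2.83529 = 27.0841 kN.
I_c = πr⁴/4 = π × 0.95⁴/4 = 0.639712 m⁴.
Centre of pressure: y_p = y_c + I_c/(y_c·A) = 0.95 + 0.639712/(0.95 × 2.83529) = 0.95 + 0.2375 = 1.1875 m along the plane.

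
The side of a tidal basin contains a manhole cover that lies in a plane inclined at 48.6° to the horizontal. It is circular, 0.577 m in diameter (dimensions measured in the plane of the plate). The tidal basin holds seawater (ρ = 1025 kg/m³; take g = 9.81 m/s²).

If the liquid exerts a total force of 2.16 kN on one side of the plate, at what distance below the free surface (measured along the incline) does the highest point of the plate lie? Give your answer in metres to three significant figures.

γ = ρg = 1025 × 9.81 / 1000 = 10.05525 kN/m³.
A = π(0.2885)² = 0.261482 m².
From F = γ·h_c·A, the centroid depth is h_c = 2.16/(10.05525 × 0.261482) = 0.821522 m.
Let θ = 48.6° be the plate's angle to the horizontal; measure y along the incline from where the plane meets the free surface. Vertical depth h = y·sinθ with sinθ = 0.750111.
Along the incline, y_c = h_c/sinθ = 0.821522/0.750111 = 1.0952 m.
The centroid is at the centre, 0.2885 m below the top of the plate, so the highest point sits at y_top = 1.0952 − 0.2885 = 0.8067 m along the incline.

y_top ≈ 0.807 m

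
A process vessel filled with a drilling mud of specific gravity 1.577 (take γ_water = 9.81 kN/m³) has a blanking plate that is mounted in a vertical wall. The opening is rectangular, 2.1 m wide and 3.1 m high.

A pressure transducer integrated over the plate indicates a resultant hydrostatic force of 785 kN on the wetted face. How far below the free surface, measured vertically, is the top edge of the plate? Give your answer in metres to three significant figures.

d_top ≈ 6.24 m

γ = 1.577 × 9.81 = 15.47037 kN/m³.
A = 2.1 × 3.1 = 6.51 m².
From F = γ·h_c·A, the centroid depth is h_c = 785/(15.47037 × 6.51) = 7.79449 m.
The centroid lies 3.1/2 = 1.55 m below the top edge, so the top edge sits at h_top = 7.79449 − 1.55 = 6.24449 m below the surface.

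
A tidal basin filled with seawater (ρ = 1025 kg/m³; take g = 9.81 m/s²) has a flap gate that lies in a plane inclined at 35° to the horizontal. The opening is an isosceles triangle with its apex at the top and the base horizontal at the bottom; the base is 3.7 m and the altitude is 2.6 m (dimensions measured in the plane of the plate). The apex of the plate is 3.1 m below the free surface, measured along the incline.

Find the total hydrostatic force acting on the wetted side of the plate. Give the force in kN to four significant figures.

F ≈ 134.1 kN

γ = ρg = 1025 × 9.81 / 1000 = 10.05525 kN/m³.
Let θ = 35° be the plate's angle to the horizontal; measure y along the incline from where the plane meets the free surface. Vertical depth h = y·sinθ with sinθ = 0.573576.
With the apex up, the centroid sits 2h/3 = 2 × 2.6/3 = 1.73333 m below the apex, so y_c = 3.1 + 1.73333 = 4.83333 m and h_c = 4.83333 × 0.573576 = 2.77228 m.
A = ½ × 3.7 × 2.6 = 4.81 m².
Resultant F = γ·h_c·A = 10.05525 × 2.77228 × 4.81 = 134.083 kN.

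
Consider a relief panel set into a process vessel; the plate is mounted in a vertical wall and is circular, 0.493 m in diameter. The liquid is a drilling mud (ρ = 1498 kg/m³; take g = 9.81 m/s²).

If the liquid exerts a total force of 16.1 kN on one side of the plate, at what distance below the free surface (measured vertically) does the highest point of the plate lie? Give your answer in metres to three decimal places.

d_top ≈ 5.493 m

γ = ρg = 1498 × 9.81 / 1000 = 14.69538 kN/m³.
A = π(0.2465)² = 0.19089 m².
From F = γ·h_c·A, the centroid depth is h_c = 16.1/(14.69538 × 0.19089) = 5.73934 m.
The centroid is at the centre, 0.2465 m below the top of the plate, so the highest point sits at h_top = 5.73934 − 0.2465 = 5.49284 m below the surface.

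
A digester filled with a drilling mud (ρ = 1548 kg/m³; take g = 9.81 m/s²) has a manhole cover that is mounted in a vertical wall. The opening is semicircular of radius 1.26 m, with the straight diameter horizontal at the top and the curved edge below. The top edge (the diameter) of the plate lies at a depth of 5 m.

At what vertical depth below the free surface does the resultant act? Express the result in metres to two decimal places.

γ = ρg = 1548 × 9.81 / 1000 = 15.18588 kN/m³.
The centroid of a semicircle lies 4r/(3π) = 0.534761 m from the diameter, here below the top edge, so the centroid depth is h_c = 5 + 0.534761 = 5.53476 m.
A = πr²/2 = π × 1.26²/2 = 2.4938 m².
Resultant F = γ·h_c·A = 15.18588 × 5.53476 × 2.4938 = 209.604 kN.
I_c = (π/8 − 8/(9π))·r⁴ = 0.109757 × 1.26⁴ = 0.27664 m⁴.
Centre of pressure: y_p = y_c + I_c/(y_c·A) = 5.53476 + 0.27664/(5.53476 × 2.4938) = 5.53476 + 0.0200426 = 5.5548 m along the plane.

h_p = 5.55 m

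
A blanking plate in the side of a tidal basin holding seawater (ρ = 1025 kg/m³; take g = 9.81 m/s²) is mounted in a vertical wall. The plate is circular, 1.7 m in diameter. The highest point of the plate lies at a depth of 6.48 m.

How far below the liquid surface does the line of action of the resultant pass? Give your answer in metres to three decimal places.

γ = ρg = 1025 × 9.81 / 1000 = 10.05525 kN/m³.
The centroid is at the centre, 0.85 m below the top of the plate, so the centroid depth is h_c = 6.48 + 0.85 = 7.33 m.
A = π(0.85)² = 2.2698 m².
Resultant F = γ·h_c·A = 10.05525 × 7.33 × 2.2698 = 167.296 kN.
I_c = πr⁴/4 = π × 0.85⁴/4 = 0.409983 m⁴.
Centre of pressure: y_p = y_c + I_c/(y_c·A) = 7.33 + 0.409983/(7.33 × 2.2698) = 7.33 + 0.0246419 = 7.35464 m along the plane.

h_p = 7.355 m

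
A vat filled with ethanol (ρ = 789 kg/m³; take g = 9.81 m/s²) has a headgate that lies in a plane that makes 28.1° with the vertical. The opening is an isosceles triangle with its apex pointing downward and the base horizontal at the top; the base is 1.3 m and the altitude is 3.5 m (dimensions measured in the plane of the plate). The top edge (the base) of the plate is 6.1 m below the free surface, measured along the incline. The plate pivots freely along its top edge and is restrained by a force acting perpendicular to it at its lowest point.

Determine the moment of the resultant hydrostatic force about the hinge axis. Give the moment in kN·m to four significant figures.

M ≈ 142.3 kN·m

γ = ρg = 789 × 9.81 / 1000 = 7.74009 kN/m³.
The plate makes 28.1° with the vertical, i.e. θ = 90° − 28.1° = 61.9° to the horizontal. Measuring y along the incline from the free-surface line, vertical depth h = y·sinθ with sinθ = 0.882127.
With the apex down, the centroid sits h/3 = 3.5/3 = 1.16667 m below the base (the top edge), so y_c = 6.1 + 1.16667 = 7.26667 m and h_c = 7.26667 × 0.882127 = 6.41013 m.
A = ½ × 1.3 × 3.5 = 2.275 m².
Resultant F = γ·h_c·A = 7.74009 × 6.41013 × 2.275 = 112.874 kN.
I_c = b·h³/36 = 1.3 × 3.5³/36 = 1.54826 m⁴.
Centre of pressure: y_p = y_c + I_c/(y_c·A) = 7.26667 + 1.54826/(7.26667 × 2.275) = 7.26667 + 0.0936542 = 7.36032 m along the plane.
The resultant acts 1.16667 + 0.0936542 = 1.26032 m (along the plate) below the hinge at the top edge, so the moment about the hinge is M = F × 1.26032 = 112.874 × 1.26032 = 142.257 kN·m.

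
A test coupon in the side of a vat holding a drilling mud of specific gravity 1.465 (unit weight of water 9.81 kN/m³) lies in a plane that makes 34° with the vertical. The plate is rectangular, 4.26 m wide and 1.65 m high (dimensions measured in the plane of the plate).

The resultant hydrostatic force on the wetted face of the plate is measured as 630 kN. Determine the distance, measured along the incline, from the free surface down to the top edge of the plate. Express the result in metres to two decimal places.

y_top ≈ 6.70 m

γ = 1.465 × 9.81 = 14.37165 kN/m³.
A = 4.26 × 1.65 = 7.029 m².
From F = γ·h_c·A, the centroid depth is h_c = 630/(14.37165 × 7.029) = 6.23649 m.
The plate makes 34° with the vertical, i.e. θ = 90° − 34° = 56° to the horizontal. Measuring y along the incline from the free-surface line, vertical depth h = y·sinθ with sinθ = 0.829038.
Along the incline, y_c = h_c/sinθ = 6.23649/0.829038 = 7.52256 m.
The centroid lies 1.65/2 = 0.825 m below the top edge, so the top edge sits at y_top = 7.52256 − 0.825 = 6.69756 m along the incline.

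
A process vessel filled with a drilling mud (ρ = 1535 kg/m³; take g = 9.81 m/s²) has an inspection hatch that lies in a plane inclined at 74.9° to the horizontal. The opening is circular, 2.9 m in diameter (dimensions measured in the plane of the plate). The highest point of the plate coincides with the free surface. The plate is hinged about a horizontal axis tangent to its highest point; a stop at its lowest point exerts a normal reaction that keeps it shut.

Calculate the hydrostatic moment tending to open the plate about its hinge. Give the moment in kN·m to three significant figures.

γ = ρg = 1535 × 9.81 / 1000 = 15.05835 kN/m³.
Let θ = 74.9° be the plate's angle to the horizontal; measure y along the incline from where the plane meets the free surface. Vertical depth h = y·sinθ with sinθ = 0.965473.
The centroid is at the centre, 1.45 m below the top of the plate, so y_c = 1.45 m and h_c = 1.45 × 0.965473 = 1.39994 m.
A = π(1.45)² = 6.6052 m².
Resultant F = γ·h_c·A = 15.05835 × 1.39994 × 6.6052 = 139.243 kN.
I_c = πr⁴/4 = π × 1.45⁴/4 = 3.47186 m⁴.
Centre of pressure: y_p = y_c + I_c/(y_c·A) = 1.45 + 3.47186/(1.45 × 6.6052) = 1.45 + 0.3625 = 1.8125 m along the plane.
The resultant acts 1.45 + 0.3625 = 1.8125 m (along the plate) below the hinge at the top edge, so the moment about the hinge is M = F × 1.8125 = 139.243 × 1.8125 = 252.378 kN·m.

M ≈ 252 kN·m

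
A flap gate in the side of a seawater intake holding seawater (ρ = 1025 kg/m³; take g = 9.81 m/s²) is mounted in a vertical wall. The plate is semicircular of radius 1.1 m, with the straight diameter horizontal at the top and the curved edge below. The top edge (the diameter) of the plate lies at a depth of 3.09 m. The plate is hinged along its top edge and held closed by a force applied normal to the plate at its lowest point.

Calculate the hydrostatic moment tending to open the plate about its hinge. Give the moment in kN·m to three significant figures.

γ = ρg = 1025 × 9.81 / 1000 = 10.05525 kN/m³.
The centroid of a semicircle lies 4r/(3π) = 0.466854 m from the diameter, here below the top edge, so the centroid depth is h_c = 3.09 + 0.466854 = 3.55685 m.
A = πr²/2 = π × 1.1²/2 = 1.90066 m².
Resultant F = γ·h_c·A = 10.05525 × 3.55685 × 1.90066 = 67.9771 kN.
I_c = (π/8 − 8/(9π))·r⁴ = 0.109757 × 1.1⁴ = 0.160695 m⁴.
Centre of pressure: y_p = y_c + I_c/(y_c·A) = 3.55685 + 0.160695/(3.55685 × 1.90066) = 3.55685 + 0.0237702 = 3.58062 m along the plane.
The resultant acts 0.466854 + 0.0237702 = 0.490624 m (along the plate) below the hinge at the top edge, so the moment about the hinge is M = F × 0.490624 = 67.9771 × 0.490624 = 33.3512 kN·m.

M ≈ 33.4 kN·m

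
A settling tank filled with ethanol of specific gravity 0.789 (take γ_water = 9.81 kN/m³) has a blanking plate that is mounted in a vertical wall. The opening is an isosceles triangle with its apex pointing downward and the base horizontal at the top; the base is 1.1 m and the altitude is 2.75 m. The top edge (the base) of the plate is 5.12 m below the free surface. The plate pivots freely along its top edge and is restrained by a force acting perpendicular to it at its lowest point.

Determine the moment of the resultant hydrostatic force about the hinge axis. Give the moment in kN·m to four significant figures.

M ≈ 69.70 kN·m

γ = 0.789 × 9.81 = 7.74009 kN/m³.
With the apex down, the centroid sits h/3 = 2.75/3 = 0.916667 m below the base (the top edge), so the centroid depth is h_c = 5.12 + 0.916667 = 6.03667 m.
A = ½ × 1.1 × 2.75 = 1.5125 m².
Resultant F = γ·h_c·A = 7.74009 × 6.03667 × 1.5125 = 70.6706 kN.
I_c = b·h³/36 = 1.1 × 2.75³/36 = 0.63546 m⁴.
Centre of pressure: y_p = y_c + I_c/(y_c·A) = 6.03667 + 0.63546/(6.03667 × 1.5125) = 6.03667 + 0.0695978 = 6.10627 m along the plane.
The resultant acts 0.916667 + 0.0695978 = 0.986265 m (along the plate) below the hinge at the top edge, so the moment about the hinge is M = F × 0.986265 = 70.6706 × 0.986265 = 69.6999 kN·m.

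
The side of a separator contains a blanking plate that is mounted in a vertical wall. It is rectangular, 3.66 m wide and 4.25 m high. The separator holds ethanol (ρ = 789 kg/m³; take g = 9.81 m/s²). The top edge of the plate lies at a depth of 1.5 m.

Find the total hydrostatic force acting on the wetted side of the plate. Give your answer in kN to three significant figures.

F ≈ 436 kN

γ = ρg = 789 × 9.81 / 1000 = 7.74009 kN/m³.
The centroid lies 4.25/2 = 2.125 m below the top edge, so the centroid depth is h_c = 1.5 + 2.125 = 3.625 m.
A = 3.66 × 4.25 = 15.555 m².
Resultant F = γ·h_c·A = 7.74009 × 3.625 × 15.555 = 436.439 kN.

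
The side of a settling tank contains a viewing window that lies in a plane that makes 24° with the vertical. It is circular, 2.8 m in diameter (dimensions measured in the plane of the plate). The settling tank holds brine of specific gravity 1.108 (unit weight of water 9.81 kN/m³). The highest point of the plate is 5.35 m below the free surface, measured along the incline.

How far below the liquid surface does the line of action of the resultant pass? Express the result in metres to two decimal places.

γ = 1.108 × 9.81 = 10.86948 kN/m³.
The plate makes 24° with the vertical, i.e. θ = 90° − 24° = 66° to the horizontal. Measuring y along the incline from the free-surface line, vertical depth h = y·sinθ with sinθ = 0.913545.
The centroid is at the centre, 1.4 m below the top of the plate, so y_c = 5.35 + 1.4 = 6.75 m and h_c = 6.75 × 0.913545 = 6.16643 m.
A = π(1.4)² = 6.15752 m².
Resultant F = γ·h_c·A = 10.86948 × 6.16643 × 6.15752 = 412.713 kN.
I_c = πr⁴/4 = π × 1.4⁴/4 = 3.01719 m⁴.
Centre of pressure: y_p = y_c + I_c/(y_c·A) = 6.75 + 3.01719/(6.75 × 6.15752) = 6.75 + 0.0725927 = 6.82259 m along the plane.
Vertically, h_p = y_p·sinθ = 6.82259 × 0.913545 = 6.23274 m.

h_p = 6.23 m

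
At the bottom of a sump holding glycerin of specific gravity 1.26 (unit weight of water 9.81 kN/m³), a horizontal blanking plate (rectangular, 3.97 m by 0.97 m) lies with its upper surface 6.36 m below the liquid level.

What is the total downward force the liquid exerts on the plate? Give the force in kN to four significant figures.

γ = 1.26 × 9.81 = 12.3606 kN/m³.
The plate is horizontal, so pressure is uniform at p = γ·h = 12.3606 × 6.36 = 78.6134 kN/m².
A = 3.97 × 0.97 = 3.8509 m².
F = p·A = 78.6134 × 3.8509 = 302.732 kN.

F ≈ 302.7 kN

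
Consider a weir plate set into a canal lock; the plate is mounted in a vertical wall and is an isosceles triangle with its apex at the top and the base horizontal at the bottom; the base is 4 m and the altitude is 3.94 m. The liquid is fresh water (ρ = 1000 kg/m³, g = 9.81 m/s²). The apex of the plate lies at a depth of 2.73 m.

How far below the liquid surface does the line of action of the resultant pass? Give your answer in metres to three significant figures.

h_p = 5.52 m

γ = ρg = 1000 × 9.81 = 9810 N/m³ = 9.81 kN/m³.
With the apex up, the centroid sits 2h/3 = 2 × 3.94/3 = 2.62667 m below the apex, so the centroid depth is h_c = 2.73 + 2.62667 = 5.35667 m.
A = ½ × 4 × 3.94 = 7.88 m².
Resultant F = γ·h_c·A = 9.81 × 5.35667 × 7.88 = 414.086 kN.
I_c = b·h³/36 = 4 × 3.94³/36 = 6.79589 m⁴.
Centre of pressure: y_p = y_c + I_c/(y_c·A) = 5.35667 + 6.79589/(5.35667 × 7.88) = 5.35667 + 0.161 = 5.51767 m along the plane.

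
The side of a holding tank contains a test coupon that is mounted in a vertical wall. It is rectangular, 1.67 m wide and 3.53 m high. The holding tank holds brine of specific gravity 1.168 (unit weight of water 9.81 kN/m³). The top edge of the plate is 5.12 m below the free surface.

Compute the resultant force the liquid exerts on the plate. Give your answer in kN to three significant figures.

γ = 1.168 × 9.81 = 11.45808 kN/m³.
The centroid lies 3.53/2 = 1.765 m below the top edge, so the centroid depth is h_c = 5.12 + 1.765 = 6.885 m.
A = 1.67 × 3.53 = 5.8951 m².
Resultant F = γ·h_c·A = 11.45808 × 6.885 × 5.8951 = 465.058 kN.

F ≈ 465 kN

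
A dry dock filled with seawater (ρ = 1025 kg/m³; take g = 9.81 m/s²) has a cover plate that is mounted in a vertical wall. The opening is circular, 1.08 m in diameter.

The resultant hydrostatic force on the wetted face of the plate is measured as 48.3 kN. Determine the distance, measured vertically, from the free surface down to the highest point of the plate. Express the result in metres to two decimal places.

γ = ρg = 1025 × 9.81 / 1000 = 10.05525 kN/m³.
A = π(0.54)² = 0.916088 m².
From F = γ·h_c·A, the centroid depth is h_c = 48.3/(10.05525 × 0.916088) = 5.24345 m.
The centroid is at the centre, 0.54 m below the top of the plate, so the highest point sits at h_top = 5.24345 − 0.54 = 4.70345 m below the surface.

d_top ≈ 4.70 m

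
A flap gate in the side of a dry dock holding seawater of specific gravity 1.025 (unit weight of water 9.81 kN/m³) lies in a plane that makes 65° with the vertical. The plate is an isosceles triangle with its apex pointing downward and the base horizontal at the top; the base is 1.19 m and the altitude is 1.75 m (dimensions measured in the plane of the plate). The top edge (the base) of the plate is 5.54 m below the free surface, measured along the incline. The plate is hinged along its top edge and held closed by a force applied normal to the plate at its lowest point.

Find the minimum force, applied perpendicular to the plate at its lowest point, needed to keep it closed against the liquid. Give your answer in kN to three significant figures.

γ = 1.025 × 9.81 = 10.05525 kN/m³.
The plate makes 65° with the vertical, i.e. θ = 90° − 65° = 25° to the horizontal. Measuring y along the incline from the free-surface line, vertical depth h = y·sinθ with sinθ = 0.422618.
With the apex down, the centroid sits h/3 = 1.75/3 = 0.583333 m below the base (the top edge), so y_c = 5.54 + 0.583333 = 6.12333 m and h_c = 6.12333 × 0.422618 = 2.58783 m.
A = ½ × 1.19 × 1.75 = 1.04125 m².
Resultant F = γ·h_c·A = 10.05525 × 2.58783 × 1.04125 = 27.0947 kN.
I_c = b·h³/36 = 1.19 × 1.75³/36 = 0.177157 m⁴.
Centre of pressure: y_p = y_c + I_c/(y_c·A) = 6.12333 + 0.177157/(6.12333 × 1.04125) = 6.12333 + 0.0277853 = 6.15112 m along the plane.
The resultant acts 0.583333 + 0.0277853 = 0.611118 m (along the plate) below the hinge at the top edge, so the moment about the hinge is M = F × 0.611118 = 27.0947 × 0.611118 = 16.5581 kN·m.
A normal force at the bottom, 1.75 m from the hinge, must supply this moment: P = 16.5581/1.75 = 9.46177 kN.

P ≈ 9.46 kN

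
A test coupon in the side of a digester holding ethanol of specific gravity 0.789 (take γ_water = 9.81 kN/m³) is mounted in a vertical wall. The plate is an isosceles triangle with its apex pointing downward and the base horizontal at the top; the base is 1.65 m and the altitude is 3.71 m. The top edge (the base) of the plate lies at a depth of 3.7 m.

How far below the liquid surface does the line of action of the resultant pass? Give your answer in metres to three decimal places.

γ = 0.789 × 9.81 = 7.74009 kN/m³.
With the apex down, the centroid sits h/3 = 3.71/3 = 1.23667 m below the base (the top edge), so the centroid depth is h_c = 3.7 + 1.23667 = 4.93667 m.
A = ½ × 1.65 × 3.71 = 3.06075 m².
Resultant F = γ·h_c·A = 7.74009 × 4.93667 × 3.06075 = 116.952 kN.
I_c = b·h³/36 = 1.65 × 3.71³/36 = 2.34047 m⁴.
Centre of pressure: y_p = y_c + I_c/(y_c·A) = 4.93667 + 2.34047/(4.93667 × 3.06075) = 4.93667 + 0.154896 = 5.09157 m along the plane.

h_p = 5.092 m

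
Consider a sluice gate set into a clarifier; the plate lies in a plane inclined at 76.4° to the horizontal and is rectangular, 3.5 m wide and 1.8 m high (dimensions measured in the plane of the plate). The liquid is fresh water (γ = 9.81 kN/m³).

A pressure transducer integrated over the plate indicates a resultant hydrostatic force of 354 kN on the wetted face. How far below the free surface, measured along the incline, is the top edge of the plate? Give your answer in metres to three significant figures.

y_top ≈ 4.99 m

γ = 9.81 kN/m³.
A = 3.5 × 1.8 = 6.3 m².
From F = γ·h_c·A, the centroid depth is h_c = 354/(9.81 × 6.3) = 5.72788 m.
Let θ = 76.4° be the plate's angle to the horizontal; measure y along the incline from where the plane meets the free surface. Vertical depth h = y·sinθ with sinθ = 0.971961.
Along the incline, y_c = h_c/sinθ = 5.72788/0.971961 = 5.89312 m.
The centroid lies 1.8/2 = 0.9 m below the top edge, so the top edge sits at y_top = 5.89312 − 0.9 = 4.99312 m along the incline.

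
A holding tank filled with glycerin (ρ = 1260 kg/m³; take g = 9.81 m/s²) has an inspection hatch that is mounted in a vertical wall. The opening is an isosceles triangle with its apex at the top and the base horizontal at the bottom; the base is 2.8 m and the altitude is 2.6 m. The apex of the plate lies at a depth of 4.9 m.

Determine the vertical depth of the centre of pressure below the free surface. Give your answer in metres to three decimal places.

γ = ρg = 1260 × 9.81 / 1000 = 12.3606 kN/m³.
With the apex up, the centroid sits 2h/3 = 2 × 2.6/3 = 1.73333 m below the apex, so the centroid depth is h_c = 4.9 + 1.73333 = 6.63333 m.
A = ½ × 2.8 × 2.6 = 3.64 m².
Resultant F = γ·h_c·A = 12.3606 × 6.63333 × 3.64 = 298.451 kN.
I_c = b·h³/36 = 2.8 × 2.6³/36 = 1.36702 m⁴.
Centre of pressure: y_p = y_c + I_c/(y_c·A) = 6.63333 + 1.36702/(6.63333 × 3.64) = 6.63333 + 0.0566164 = 6.68995 m along the plane.

h_p = 6.690 m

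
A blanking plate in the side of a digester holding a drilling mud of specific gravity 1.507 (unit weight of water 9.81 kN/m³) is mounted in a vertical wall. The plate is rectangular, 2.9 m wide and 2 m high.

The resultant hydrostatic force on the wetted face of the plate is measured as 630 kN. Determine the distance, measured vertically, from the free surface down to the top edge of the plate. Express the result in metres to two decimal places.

d_top ≈ 6.35 m

γ = 1.507 × 9.81 = 14.78367 kN/m³.
A = 2.9 × 2 = 5.8 m².
From F = γ·h_c·A, the centroid depth is h_c = 630/(14.78367 × 5.8) = 7.34734 m.
The centroid lies 2/2 = 1 m below the top edge, so the top edge sits at h_top = 7.34734 − 1 = 6.34734 m below the surface.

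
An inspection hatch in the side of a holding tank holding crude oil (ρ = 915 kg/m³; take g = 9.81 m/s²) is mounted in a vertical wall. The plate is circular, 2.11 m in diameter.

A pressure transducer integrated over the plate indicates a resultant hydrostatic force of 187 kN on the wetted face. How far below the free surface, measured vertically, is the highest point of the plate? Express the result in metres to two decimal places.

d_top ≈ 4.90 m

γ = ρg = 915 × 9.81 / 1000 = 8.97615 kN/m³.
A = π(1.055)² = 3.49667 m².
From F = γ·h_c·A, the centroid depth is h_c = 187/(8.97615 × 3.49667) = 5.95795 m.
The centroid is at the centre, 1.055 m below the top of the plate, so the highest point sits at h_top = 5.95795 − 1.055 = 4.90295 m below the surface.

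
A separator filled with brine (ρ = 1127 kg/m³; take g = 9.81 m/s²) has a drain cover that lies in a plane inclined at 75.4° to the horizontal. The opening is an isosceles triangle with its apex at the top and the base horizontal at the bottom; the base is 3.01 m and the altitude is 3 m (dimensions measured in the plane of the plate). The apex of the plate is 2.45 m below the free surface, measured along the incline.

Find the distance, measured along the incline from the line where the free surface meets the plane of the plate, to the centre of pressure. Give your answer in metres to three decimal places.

y_p = 4.562 m

γ = ρg = 1127 × 9.81 / 1000 = 11.05587 kN/m³.
Let θ = 75.4° be the plate's angle to the horizontal; measure y along the incline from where the plane meets the free surface. Vertical depth h = y·sinθ with sinθ = 0.967709.
With the apex up, the centroid sits 2h/3 = 2 × 3/3 = 2 m below the apex, so y_c = 2.45 + 2 = 4.45 m and h_c = 4.45 × 0.967709 = 4.30631 m.
A = ½ × 3.01 × 3 = 4.515 m².
Resultant F = γ·h_c·A = 11.05587 × 4.30631 × 4.515 = 214.959 kN.
I_c = b·h³/36 = 3.01 × 3³/36 = 2.2575 m⁴.
Centre of pressure: y_p = y_c + I_c/(y_c·A) = 4.45 + 2.2575/(4.45 × 4.515) = 4.45 + 0.11236 = 4.56236 m along the plane.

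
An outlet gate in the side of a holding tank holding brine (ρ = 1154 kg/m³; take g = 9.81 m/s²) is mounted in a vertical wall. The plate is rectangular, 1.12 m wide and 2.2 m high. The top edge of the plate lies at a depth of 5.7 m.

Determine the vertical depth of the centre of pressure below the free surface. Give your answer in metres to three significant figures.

γ = ρg = 1154 × 9.81 / 1000 = 11.32074 kN/m³.
The centroid lies 2.2/2 = 1.1 m below the top edge, so the centroid depth is h_c = 5.7 + 1.1 = 6.8 m.
A = 1.12 × 2.2 = 2.464 m².
Resultant F = γ·h_c·A = 11.32074 × 6.8 × 2.464 = 189.681 kN.
I_c = b·h³/12 = 1.12 × 2.2³/12 = 0.993813 m⁴.
Centre of pressure: y_p = y_c + I_c/(y_c·A) = 6.8 + 0.993813/(6.8 × 2.464) = 6.8 + 0.0593137 = 6.85931 m along the plane.

h_p = 6.86 m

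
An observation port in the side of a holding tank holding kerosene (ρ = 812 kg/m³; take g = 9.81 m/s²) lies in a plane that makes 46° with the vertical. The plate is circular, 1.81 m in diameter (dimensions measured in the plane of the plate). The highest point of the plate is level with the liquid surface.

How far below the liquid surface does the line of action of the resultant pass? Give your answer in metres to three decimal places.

h_p = 0.786 m

γ = ρg = 812 × 9.81 / 1000 = 7.96572 kN/m³.
The plate makes 46° with the vertical, i.e. θ = 90° − 46° = 44° to the horizontal. Measuring y along the incline from the free-surface line, vertical depth h = y·sinθ with sinθ = 0.694658.
The centroid is at the centre, 0.905 m below the top of the plate, so y_c = 0.905 m and h_c = 0.905 × 0.694658 = 0.628665 m.
A = π(0.905)² = 2.57304 m².
Resultant F = γ·h_c·A = 7.96572 × 0.628665 × 2.57304 = 12.8852 kN.
I_c = πr⁴/4 = π × 0.905⁴/4 = 0.526847 m⁴.
Centre of pressure: y_p = y_c + I_c/(y_c·A) = 0.905 + 0.526847/(0.905 × 2.57304) = 0.905 + 0.22625 = 1.13125 m along the plane.
Vertically, h_p = y_p·sinθ = 1.13125 × 0.694658 = 0.785832 m.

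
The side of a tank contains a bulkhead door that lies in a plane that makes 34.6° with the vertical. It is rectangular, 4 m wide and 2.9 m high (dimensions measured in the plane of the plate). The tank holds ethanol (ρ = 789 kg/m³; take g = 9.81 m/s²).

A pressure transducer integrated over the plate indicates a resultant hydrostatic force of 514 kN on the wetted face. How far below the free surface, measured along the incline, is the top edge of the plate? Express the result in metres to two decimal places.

γ = ρg = 789 × 9.81 / 1000 = 7.74009 kN/m³.
A = 4 × 2.9 = 11.6 m².
From F = γ·h_c·A, the centroid depth is h_c = 514/(7.74009 × 11.6) = 5.72478 m.
The plate makes 34.6° with the vertical, i.e. θ = 90° − 34.6° = 55.4° to the horizontal. Measuring y along the incline from the free-surface line, vertical depth h = y·sinθ with sinθ = 0.823136.
Along the incline, y_c = h_c/sinθ = 5.72478/0.823136 = 6.95484 m.
The centroid lies 2.9/2 = 1.45 m below the top edge, so the top edge sits at y_top = 6.95484 − 1.45 = 5.50484 m along the incline.

y_top ≈ 5.50 m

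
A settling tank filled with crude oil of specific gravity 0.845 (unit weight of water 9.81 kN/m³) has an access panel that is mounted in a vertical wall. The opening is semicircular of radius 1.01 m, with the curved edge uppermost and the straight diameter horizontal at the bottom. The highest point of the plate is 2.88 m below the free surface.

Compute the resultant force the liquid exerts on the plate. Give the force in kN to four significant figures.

γ = 0.845 × 9.81 = 8.28945 kN/m³.
The centroid lies 4r/(3π) = 0.428657 m above the diameter, so r − 4r/(3π) = 1.01 − 0.428657 = 0.581343 m below the topmost point, so the centroid depth is h_c = 2.88 + 0.581343 = 3.46134 m.
A = πr²/2 = π × 1.01²/2 = 1.60237 m².
Resultant F = γ·h_c·A = 8.28945 × 3.46134 × 1.60237 = 45.9762 kN.

F ≈ 45.98 kN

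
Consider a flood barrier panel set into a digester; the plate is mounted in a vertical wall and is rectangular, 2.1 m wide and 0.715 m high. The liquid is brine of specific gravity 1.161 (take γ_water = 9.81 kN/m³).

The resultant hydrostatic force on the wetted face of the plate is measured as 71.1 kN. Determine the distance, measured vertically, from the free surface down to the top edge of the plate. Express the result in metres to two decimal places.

d_top ≈ 3.80 m

γ = 1.161 × 9.81 = 11.38941 kN/m³.
A = 2.1 × 0.715 = 1.5015 m².
From F = γ·h_c·A, the centroid depth is h_c = 71.1/(11.38941 × 1.5015) = 4.1576 m.
The centroid lies 0.715/2 = 0.3575 m below the top edge, so the top edge sits at h_top = 4.1576 − 0.3575 = 3.8001 m below the surface.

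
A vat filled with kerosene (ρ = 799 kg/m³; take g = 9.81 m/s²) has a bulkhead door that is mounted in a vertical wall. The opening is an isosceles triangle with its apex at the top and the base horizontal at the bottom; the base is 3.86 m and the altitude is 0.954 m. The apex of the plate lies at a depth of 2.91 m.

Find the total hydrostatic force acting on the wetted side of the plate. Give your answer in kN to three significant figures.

γ = ρg = 799 × 9.81 / 1000 = 7.83819 kN/m³.
With the apex up, the centroid sits 2h/3 = 2 × 0.954/3 = 0.636 m below the apex, so the centroid depth is h_c = 2.91 + 0.636 = 3.546 m.
A = ½ × 3.86 × 0.954 = 1.84122 m².
Resultant F = γ·h_c·A = 7.83819 × 3.546 × 1.84122 = 51.1753 kN.

F ≈ 51.2 kN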